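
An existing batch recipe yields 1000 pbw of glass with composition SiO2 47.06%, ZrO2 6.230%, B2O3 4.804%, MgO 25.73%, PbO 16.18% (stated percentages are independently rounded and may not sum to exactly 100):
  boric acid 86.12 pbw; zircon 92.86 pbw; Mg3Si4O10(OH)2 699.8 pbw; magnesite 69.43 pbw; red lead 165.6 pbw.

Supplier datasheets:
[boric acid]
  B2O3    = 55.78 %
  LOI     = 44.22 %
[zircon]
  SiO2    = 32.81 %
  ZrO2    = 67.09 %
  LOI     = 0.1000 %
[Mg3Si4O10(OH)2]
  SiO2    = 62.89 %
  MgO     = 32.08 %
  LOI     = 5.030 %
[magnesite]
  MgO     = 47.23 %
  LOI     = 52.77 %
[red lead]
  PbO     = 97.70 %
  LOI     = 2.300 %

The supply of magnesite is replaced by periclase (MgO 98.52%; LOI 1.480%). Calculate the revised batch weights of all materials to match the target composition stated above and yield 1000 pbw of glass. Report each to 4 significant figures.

Revised batch per 1000 pbw glass:
  boric acid: 86.12 pbw
  zircon: 92.86 pbw
  Mg3Si4O10(OH)2: 699.8 pbw
  periclase: 33.28 pbw
  red lead: 165.6 pbw
Total batch = 1078 pbw; LOI loss = 77.68 pbw

Values along the way are displayed (rounded to four significant digits) in the working; full precision is maintained from start to finish. Exactly one rounding goes into each reported number; the derived quantities are carried from the batch weights for 1000 pbw of glass at exact precision (the yield, the five compositions, glass mass, LOI, the totals) as quoted within problem or answer.
Per-oxide target masses for 1000 pbw glass:
  SiO2: 47.06% × 1000 = 470.6 pbw
  ZrO2: 6.230% × 1000 = 62.30 pbw
  B2O3: 4.804% × 1000 = 48.04 pbw
  MgO: 25.73% × 1000 = 257.3 pbw
  PbO: 16.18% × 1000 = 161.8 pbw
Verifying the oxide balance per the reported batch figures, at the basis given (each sum matches its target mass modulo rounding of the values):
  SiO2: 92.86·0.3281 + 699.8·0.6289 = 470.6 pbw (target 470.6 pbw)
  ZrO2: 92.86·0.6709 = 62.30 pbw (target 62.30 pbw)
  B2O3: 86.12·0.5578 = 48.04 pbw (target 48.04 pbw)
  MgO: 699.8·0.3208 + 33.28·0.9852 = 257.3 pbw (target 257.3 pbw)
  PbO: 165.6·0.9770 = 161.8 pbw (target 161.8 pbw)
Glass-mass bookkeeping: net batch after ignition = 1000 pbw (the targets, summed, come to 1000 pbw; stated basis 1000 pbw — deltas are rounding alone).
Total batch = Σ batch = 1078 pbw; LOI loss = Σ batch·LOI = 77.68 pbw; yield, glass over the total, = 92.79%.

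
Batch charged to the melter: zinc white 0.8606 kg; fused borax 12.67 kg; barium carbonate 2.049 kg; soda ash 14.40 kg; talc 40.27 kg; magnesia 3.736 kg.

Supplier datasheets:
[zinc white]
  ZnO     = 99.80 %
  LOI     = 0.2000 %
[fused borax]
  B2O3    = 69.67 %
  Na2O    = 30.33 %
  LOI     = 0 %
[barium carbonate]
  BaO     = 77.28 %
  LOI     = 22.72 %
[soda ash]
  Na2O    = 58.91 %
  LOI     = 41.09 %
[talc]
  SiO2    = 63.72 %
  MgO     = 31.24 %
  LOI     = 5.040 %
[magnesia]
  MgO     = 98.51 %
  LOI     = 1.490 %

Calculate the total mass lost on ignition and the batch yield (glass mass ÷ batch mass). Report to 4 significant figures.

LOI loss = 8.469 kg; glass = 65.52 kg; yield = 88.55%

Mid-chain values are displayed with 4-significant-figure rounding on the page; all internal work runs at exact precision throughout. Each reported number sees exactly one rounding — the derived quantities are re-derived from the batch weights on 65.52 kg of glass in full precision (the six compositions, LOI, glass mass, the totals, the yield), exactly as printed in the problem or the answer.
Material-by-material LOI:
  zinc white: 0.8606 × 0.002000 = 0.001721 kg
  fused borax: 12.67 × 0 = 0 kg
  barium carbonate: 2.049 × 0.2272 = 0.4655 kg
  soda ash: 14.40 × 0.4109 = 5.917 kg
  talc: 40.27 × 0.05040 = 2.030 kg
  magnesia: 3.736 × 0.01490 = 0.05567 kg
Total LOI = 8.469 kg
Glass = batch − LOI = 73.99 − 8.469 = 65.52 kg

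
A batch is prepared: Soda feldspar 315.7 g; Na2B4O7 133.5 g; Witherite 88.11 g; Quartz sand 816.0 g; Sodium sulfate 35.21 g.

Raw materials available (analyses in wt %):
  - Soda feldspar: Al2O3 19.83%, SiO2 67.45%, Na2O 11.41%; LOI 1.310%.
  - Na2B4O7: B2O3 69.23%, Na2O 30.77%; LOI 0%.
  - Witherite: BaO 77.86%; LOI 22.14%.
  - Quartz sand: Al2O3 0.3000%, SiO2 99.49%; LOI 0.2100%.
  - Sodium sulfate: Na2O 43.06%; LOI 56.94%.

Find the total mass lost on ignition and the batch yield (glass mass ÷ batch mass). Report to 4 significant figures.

The whole derivation keeps exact precision throughout; mid-chain values appear (rounded to four significant digits) within the worked lines — every reported number sees exactly one rounding; derived quantities, which include the five compositions, the totals, net glass mass, yield, LOI, are re-derived at full float precision, as written in the question or the answer, from the weighed amounts on 1343 g of glass.
LOI of each material in turn:
  Soda feldspar: 315.7 × 0.01310 = 4.136 g
  Na2B4O7: 133.5 × 0 = 0 g
  Witherite: 88.11 × 0.2214 = 19.51 g
  Quartz sand: 816.0 × 0.002100 = 1.714 g
  Sodium sulfate: 35.21 × 0.5694 = 20.05 g
Total LOI = 45.41 g
Glass = batch − LOI = 1389 − 45.41 = 1343 g

LOI loss = 45.41 g; glass = 1343 g; yield = 96.73%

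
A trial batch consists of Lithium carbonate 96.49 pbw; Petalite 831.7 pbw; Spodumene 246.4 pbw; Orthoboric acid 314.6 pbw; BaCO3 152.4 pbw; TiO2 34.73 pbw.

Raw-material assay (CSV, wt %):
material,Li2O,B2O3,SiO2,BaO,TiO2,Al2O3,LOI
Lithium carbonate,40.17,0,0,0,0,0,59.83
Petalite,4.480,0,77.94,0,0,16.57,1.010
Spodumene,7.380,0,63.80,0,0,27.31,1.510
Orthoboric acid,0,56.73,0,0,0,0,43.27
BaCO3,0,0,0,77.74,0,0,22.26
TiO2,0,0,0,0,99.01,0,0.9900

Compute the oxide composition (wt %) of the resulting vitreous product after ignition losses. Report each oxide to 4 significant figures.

Glass mass = 1436 pbw (batch 1676 − LOI 240.2).
Composition: Li2O 6.560%, B2O3 12.43%, SiO2 56.09%, BaO 8.250%, TiO2 2.394%, Al2O3 14.28%

Working values are displayed (rounded to 4 significant figures) when written out. Full float precision is held from start to finish. Each reported number is rounded a single time; the derived quantities, including the yield, totals, six oxide percentages, glass mass, ignition loss, are rebuilt from the weighed amounts per 1436 pbw of glass at full precision, as given in the problem or the answer.
What the batch supplies per oxide:
  Li2O: 96.49·0.4017 + 831.7·0.04480 + 246.4·0.07380 = 94.20 pbw
  B2O3: 314.6·0.5673 = 178.5 pbw
  SiO2: 831.7·0.7794 + 246.4·0.6380 = 805.4 pbw
  BaO: 152.4·0.7774 = 118.5 pbw
  TiO2: 34.73·0.9901 = 34.39 pbw
  Al2O3: 831.7·0.1657 + 246.4·0.2731 = 205.1 pbw
LOI: 96.49·0.5983 + 831.7·0.01010 + 246.4·0.01510 + 314.6·0.4327 + 152.4·0.2226 + 34.73·0.009900 = 240.2 pbw
Net of LOI, the glass mass = 1676 − 240.2 = 1436 pbw (= Σ oxide masses)
percent by weight: oxide/glass ×100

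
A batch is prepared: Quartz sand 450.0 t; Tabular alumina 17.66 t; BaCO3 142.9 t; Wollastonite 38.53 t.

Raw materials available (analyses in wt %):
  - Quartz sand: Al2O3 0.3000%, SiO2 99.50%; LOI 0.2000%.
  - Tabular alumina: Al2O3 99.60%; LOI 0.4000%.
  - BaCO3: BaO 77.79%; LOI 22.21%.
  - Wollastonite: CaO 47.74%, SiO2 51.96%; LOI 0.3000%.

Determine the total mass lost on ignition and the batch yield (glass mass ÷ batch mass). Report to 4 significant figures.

All arithmetic carries exact precision end to end. In-progress results are shown, with 4-significant-digit rounding, within the worked lines — a single rounding completes each reported result. The derived quantities (net glass mass, the four compositions, totals, the yield, LOI) are rebuilt in full float precision from the weighed amounts per 616.3 t of glass as given in the question or the answer.
Loss on ignition, line by line:
  Quartz sand: 450.0 × 0.002000 = 0.9000 t
  Tabular alumina: 17.66 × 0.004000 = 0.07064 t
  BaCO3: 142.9 × 0.2221 = 31.74 t
  Wollastonite: 38.53 × 0.003000 = 0.1156 t
Total LOI = 32.82 t
Glass = batch − LOI = 649.1 − 32.82 = 616.3 t

LOI loss = 32.82 t; glass = 616.3 t; yield = 94.94%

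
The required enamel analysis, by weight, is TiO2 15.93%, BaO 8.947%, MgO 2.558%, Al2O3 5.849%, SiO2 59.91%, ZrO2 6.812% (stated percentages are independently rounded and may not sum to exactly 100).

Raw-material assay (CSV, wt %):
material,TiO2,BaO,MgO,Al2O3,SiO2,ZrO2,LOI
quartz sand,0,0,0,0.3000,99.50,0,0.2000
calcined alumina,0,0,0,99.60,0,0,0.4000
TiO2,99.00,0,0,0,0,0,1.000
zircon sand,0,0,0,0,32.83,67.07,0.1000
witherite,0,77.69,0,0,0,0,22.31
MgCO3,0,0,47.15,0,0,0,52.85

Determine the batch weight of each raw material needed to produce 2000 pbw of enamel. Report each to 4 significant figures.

Exact precision is kept through the solve. Mid-chain values are shown rounded to four significant figures alongside each step. Exactly one rounding lands on each reported result; the derived quantities, including LOI, six oxide percentages, net glass mass, the yield, the totals, are recomputed from the batch weights for 2000 pbw of glass at exact precision exactly as printed in the question or the answer.
Oxide mass targets, per 2000 pbw enamel:
  TiO2: 15.93% × 2000 = 318.6 pbw
  BaO: 8.947% × 2000 = 178.9 pbw
  MgO: 2.558% × 2000 = 51.16 pbw
  Al2O3: 5.849% × 2000 = 117.0 pbw
  SiO2: 59.91% × 2000 = 1198 pbw
  ZrO2: 6.812% × 2000 = 136.2 pbw
Oxide-by-oxide audit on the weights just shown, versus the basis set out (oxide sums agree with the targets up to rounding of the answer):
  TiO2: 321.8·0.9900 = 318.6 pbw (target 318.6 pbw)
  BaO: 230.3·0.7769 = 178.9 pbw (target 178.9 pbw)
  MgO: 108.5·0.4715 = 51.16 pbw (target 51.16 pbw)
  Al2O3: 1137·0.003000 + 114.0·0.9960 = 117.0 pbw (target 117.0 pbw)
  SiO2: 1137·0.9950 + 203.1·0.3283 = 1198 pbw (target 1198 pbw)
  ZrO2: 203.1·0.6707 = 136.2 pbw (target 136.2 pbw)
Glass-mass sanity pass: batch total minus LOI = 2000 pbw (targets for the oxides total 2000 pbw; with the basis standing at 2000 pbw — rounding explains the deltas).
Total batch = Σ batch = 2115 pbw; LOI loss = Σ batch·LOI = 114.9 pbw; yield = glass ÷ total batch = 94.57%.

Batch per 2000 pbw enamel:
  quartz sand: 1137 pbw
  calcined alumina: 114.0 pbw
  TiO2: 321.8 pbw
  zircon sand: 203.1 pbw
  witherite: 230.3 pbw
  MgCO3: 108.5 pbw
Total batch = 2115 pbw; LOI loss = 114.9 pbw; yield = 94.57%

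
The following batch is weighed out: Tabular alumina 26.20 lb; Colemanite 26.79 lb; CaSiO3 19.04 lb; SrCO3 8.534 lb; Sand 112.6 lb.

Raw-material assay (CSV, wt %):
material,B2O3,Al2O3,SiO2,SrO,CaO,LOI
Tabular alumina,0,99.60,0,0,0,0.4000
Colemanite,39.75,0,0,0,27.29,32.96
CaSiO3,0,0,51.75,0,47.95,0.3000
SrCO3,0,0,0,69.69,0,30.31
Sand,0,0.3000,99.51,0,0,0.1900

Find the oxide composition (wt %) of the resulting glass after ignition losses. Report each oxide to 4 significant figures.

Glass mass = 181.4 lb (batch 193.2 − LOI 11.79).
Composition: B2O3 5.871%, Al2O3 14.57%, SiO2 67.21%, SrO 3.279%, CaO 9.065%

All internal work carries exact precision from first step to last; the intermediate values are shown (rounded to 4 significant figures) when written out — every reported figure receives exactly one rounding; the derived quantities, including ignition loss, the totals, the five compositions, the yield, glass mass, are recomputed using the weight values at 181.4 lb of glass in full precision as they appear in the problem or answer text.
What the batch supplies per oxide:
  B2O3: 26.79·0.3975 = 10.65 lb
  Al2O3: 26.20·0.9960 + 112.6·0.003000 = 26.43 lb
  SiO2: 19.04·0.5175 + 112.6·0.9951 = 121.9 lb
  SrO: 8.534·0.6969 = 5.947 lb
  CaO: 26.79·0.2729 + 19.04·0.4795 = 16.44 lb
LOI: 26.20·0.004000 + 26.79·0.3296 + 19.04·0.003000 + 8.534·0.3031 + 112.6·0.001900 = 11.79 lb
batch − LOI leaves glass = 193.2 − 11.79 = 181.4 lb (the oxide masses sum to this)
oxide / glass × 100 gives the wt %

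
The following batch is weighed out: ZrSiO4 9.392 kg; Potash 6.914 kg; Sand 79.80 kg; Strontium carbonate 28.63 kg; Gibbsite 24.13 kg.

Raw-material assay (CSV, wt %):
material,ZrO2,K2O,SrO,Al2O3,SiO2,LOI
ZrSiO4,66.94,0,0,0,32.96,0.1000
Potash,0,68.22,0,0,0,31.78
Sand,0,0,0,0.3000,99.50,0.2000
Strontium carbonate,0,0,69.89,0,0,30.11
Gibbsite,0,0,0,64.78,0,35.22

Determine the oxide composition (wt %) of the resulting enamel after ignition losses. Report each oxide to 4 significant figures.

Mid-chain values are printed rounded to 4 significant digits alongside each step — the working math maintains full precision from first step to last; every reported value carries a single rounding — the derived quantities (LOI, yield, the five compositions, net glass mass, the totals) are rebuilt at full float precision starting from the weights at 129.4 kg of glass, exactly as printed in either problem or answer.
Delivered oxide masses:
  ZrO2: 9.392·0.6694 = 6.287 kg
  K2O: 6.914·0.6822 = 4.717 kg
  SrO: 28.63·0.6989 = 20.01 kg
  Al2O3: 79.80·0.003000 + 24.13·0.6478 = 15.87 kg
  SiO2: 9.392·0.3296 + 79.80·0.9950 = 82.50 kg
LOI: 9.392·0.001000 + 6.914·0.3178 + 79.80·0.002000 + 28.63·0.3011 + 24.13·0.3522 = 19.49 kg
Resulting glass, batch − LOI: 148.9 − 19.49 = 129.4 kg (equal to the oxide-mass sum)
each oxide over glass, ×100, is wt %

Glass mass = 129.4 kg (batch 148.9 − LOI 19.49).
Composition: ZrO2 4.859%, K2O 3.646%, SrO 15.47%, Al2O3 12.27%, SiO2 63.76%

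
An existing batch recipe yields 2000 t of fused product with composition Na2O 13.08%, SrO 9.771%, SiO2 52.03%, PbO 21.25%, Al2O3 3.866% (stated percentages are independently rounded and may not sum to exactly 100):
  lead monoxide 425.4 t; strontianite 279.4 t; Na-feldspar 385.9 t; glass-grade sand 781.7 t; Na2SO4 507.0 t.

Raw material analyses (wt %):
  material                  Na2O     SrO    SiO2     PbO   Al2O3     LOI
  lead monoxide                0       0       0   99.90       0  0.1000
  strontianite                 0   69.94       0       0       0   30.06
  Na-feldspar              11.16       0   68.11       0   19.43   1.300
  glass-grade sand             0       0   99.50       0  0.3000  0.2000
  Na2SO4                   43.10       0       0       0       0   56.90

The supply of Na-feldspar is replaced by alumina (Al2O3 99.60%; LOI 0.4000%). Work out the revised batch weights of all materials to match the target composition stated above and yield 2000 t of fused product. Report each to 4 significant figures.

Revised batch per 2000 t fused product:
  lead monoxide: 425.4 t
  strontianite: 279.4 t
  alumina: 74.48 t
  glass-grade sand: 1046 t
  Na2SO4: 607.0 t
Total batch = 2432 t; LOI loss = 432.2 t

The intermediate values are printed with 4-significant-figure rounding across the worked steps; all internal work holds full precision in all steps; a single rounding produces each reported result — derived quantities, including LOI, totals, the yield, glass mass, the five compositions, are computed from the batch weights for 2000 t of glass in full float precision, precisely as stated by the problem or the answer.
Oxide mass targets, per 2000 t fused product:
  Na2O: 13.08% × 2000 = 261.6 t
  SrO: 9.771% × 2000 = 195.4 t
  SiO2: 52.03% × 2000 = 1041 t
  PbO: 21.25% × 2000 = 425.0 t
  Al2O3: 3.866% × 2000 = 77.32 t
Mass-balance tally per oxide given the weights on record, versus the basis set out (sums match the target masses once rounding is allowed for):
  Na2O: 607.0·0.4310 = 261.6 t (target 261.6 t)
  SrO: 279.4·0.6994 = 195.4 t (target 195.4 t)
  SiO2: 1046·0.9950 = 1041 t (target 1041 t)
  PbO: 425.4·0.9990 = 425.0 t (target 425.0 t)
  Al2O3: 74.48·0.9960 + 1046·0.003000 = 77.32 t (target 77.32 t)
The glass-mass cross-check: the batch minus its LOI: 2000 t (oxide target masses add up to 2000 t; stated basis 2000 t — differing by rounding only).
Batch grand total — Σ batch = 2432 t; Σ batch·LOI gives LOI loss = 432.2 t; the yield ratio, glass ÷ batch: 82.23%.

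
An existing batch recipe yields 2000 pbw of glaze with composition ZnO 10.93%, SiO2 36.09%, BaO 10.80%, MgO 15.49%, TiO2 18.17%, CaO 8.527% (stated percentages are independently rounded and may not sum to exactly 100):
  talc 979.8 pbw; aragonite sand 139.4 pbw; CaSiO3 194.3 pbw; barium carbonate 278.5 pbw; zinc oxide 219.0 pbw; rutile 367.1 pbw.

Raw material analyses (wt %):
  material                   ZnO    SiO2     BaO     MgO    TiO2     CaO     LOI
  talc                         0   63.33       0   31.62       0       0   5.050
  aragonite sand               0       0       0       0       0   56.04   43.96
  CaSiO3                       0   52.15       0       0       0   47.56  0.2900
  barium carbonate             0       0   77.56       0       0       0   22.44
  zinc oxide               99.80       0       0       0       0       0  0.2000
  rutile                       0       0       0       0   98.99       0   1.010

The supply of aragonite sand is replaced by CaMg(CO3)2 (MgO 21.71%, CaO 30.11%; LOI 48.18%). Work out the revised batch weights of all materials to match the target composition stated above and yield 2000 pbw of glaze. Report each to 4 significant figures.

Working values are shown rounded to 4 significant digits as written; all internal work keeps full precision at every stage; every reported number sees exactly one rounding; derived quantities, which include the totals, the yield, six oxide percentages, glass mass, ignition loss, are carried at exact precision, exactly as shown in the problem or the answer, starting from the weights per 2000 pbw of glass.
Oxide mass targets, per 2000 pbw glaze:
  ZnO: 10.93% × 2000 = 218.6 pbw
  SiO2: 36.09% × 2000 = 721.8 pbw
  BaO: 10.80% × 2000 = 216.0 pbw
  MgO: 15.49% × 2000 = 309.8 pbw
  TiO2: 18.17% × 2000 = 363.4 pbw
  CaO: 8.527% × 2000 = 170.5 pbw
Per-oxide balance check working from each reported weight, under the basis named above (summed amounts equal target values modulo rounding of the values):
  ZnO: 219.0·0.9980 = 218.6 pbw (target 218.6 pbw)
  SiO2: 902.9·0.6333 + 287.7·0.5215 = 721.8 pbw (target 721.8 pbw)
  BaO: 278.5·0.7756 = 216.0 pbw (target 216.0 pbw)
  MgO: 902.9·0.3162 + 112.0·0.2171 = 309.8 pbw (target 309.8 pbw)
  TiO2: 367.1·0.9899 = 363.4 pbw (target 363.4 pbw)
  CaO: 112.0·0.3011 + 287.7·0.4756 = 170.6 pbw (target 170.5 pbw)
Glass-mass sanity pass: net batch after ignition = 2000 pbw (oxide target masses add up to 2000 pbw; basis as stated: 2000 pbw — rounding explains the deltas).
Summing the batch: Σ batch = 2167 pbw; LOI loss = Σ batch·LOI = 167.0 pbw; as yield: glass ÷ batch → 92.29%.

Revised batch per 2000 pbw glaze:
  talc: 902.9 pbw
  CaMg(CO3)2: 112.0 pbw
  CaSiO3: 287.7 pbw
  barium carbonate: 278.5 pbw
  zinc oxide: 219.0 pbw
  rutile: 367.1 pbw
Total batch = 2167 pbw; LOI loss = 167.0 pbw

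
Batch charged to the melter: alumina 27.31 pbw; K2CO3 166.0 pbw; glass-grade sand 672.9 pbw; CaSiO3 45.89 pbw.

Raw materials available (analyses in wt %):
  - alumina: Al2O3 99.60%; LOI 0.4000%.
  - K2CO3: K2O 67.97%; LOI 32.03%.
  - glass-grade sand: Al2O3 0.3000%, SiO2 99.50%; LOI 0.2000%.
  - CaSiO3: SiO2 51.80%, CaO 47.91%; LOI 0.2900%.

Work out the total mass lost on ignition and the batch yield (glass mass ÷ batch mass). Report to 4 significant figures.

The whole derivation keeps full float precision from start to finish — in-progress results are printed (rounded to 4 significant figures) as written. A single rounding completes each reported number — all derived quantities (totals, four oxide percentages, yield, glass mass, ignition loss) are computed in exact precision using the weight values at 857.3 pbw of glass, exactly as printed in either problem or answer.
Material-by-material LOI:
  alumina: 27.31 × 0.004000 = 0.1092 pbw
  K2CO3: 166.0 × 0.3203 = 53.17 pbw
  glass-grade sand: 672.9 × 0.002000 = 1.346 pbw
  CaSiO3: 45.89 × 0.002900 = 0.1331 pbw
Total LOI = 54.76 pbw
Glass = batch − LOI = 912.1 − 54.76 = 857.3 pbw

LOI loss = 54.76 pbw; glass = 857.3 pbw; yield = 94.00%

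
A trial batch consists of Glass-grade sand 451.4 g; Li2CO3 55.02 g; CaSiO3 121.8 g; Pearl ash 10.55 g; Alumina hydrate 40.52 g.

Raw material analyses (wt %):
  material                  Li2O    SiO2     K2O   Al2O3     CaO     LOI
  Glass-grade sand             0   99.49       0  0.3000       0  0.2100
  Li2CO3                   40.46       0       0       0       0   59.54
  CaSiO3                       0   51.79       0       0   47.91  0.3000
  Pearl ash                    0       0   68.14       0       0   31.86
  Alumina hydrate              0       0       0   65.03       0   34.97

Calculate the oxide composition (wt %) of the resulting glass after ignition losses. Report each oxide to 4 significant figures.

Glass mass = 627.7 g (batch 679.3 − LOI 51.60).
Composition: Li2O 3.547%, SiO2 81.60%, K2O 1.145%, Al2O3 4.414%, CaO 9.297%

Mid-chain values are shown rounded off to 4 significant digits across the worked steps; full precision is maintained throughout — a single rounding completes every reported figure — all derived quantities (net glass mass, the five compositions, LOI, totals, the yield) are carried at full float precision from the batch weights at 627.7 g of glass precisely as stated by question or answer.
What the batch supplies per oxide:
  Li2O: 55.02·0.4046 = 22.26 g
  SiO2: 451.4·0.9949 + 121.8·0.5179 = 512.2 g
  K2O: 10.55·0.6814 = 7.189 g
  Al2O3: 451.4·0.003000 + 40.52·0.6503 = 27.70 g
  CaO: 121.8·0.4791 = 58.35 g
LOI: 451.4·0.002100 + 55.02·0.5954 + 121.8·0.003000 + 10.55·0.3186 + 40.52·0.3497 = 51.60 g
Glass = total batch minus LOI = 679.3 − 51.60 = 627.7 g (consistent with Σ oxide mass)
each wt % is 100 × oxide ÷ glass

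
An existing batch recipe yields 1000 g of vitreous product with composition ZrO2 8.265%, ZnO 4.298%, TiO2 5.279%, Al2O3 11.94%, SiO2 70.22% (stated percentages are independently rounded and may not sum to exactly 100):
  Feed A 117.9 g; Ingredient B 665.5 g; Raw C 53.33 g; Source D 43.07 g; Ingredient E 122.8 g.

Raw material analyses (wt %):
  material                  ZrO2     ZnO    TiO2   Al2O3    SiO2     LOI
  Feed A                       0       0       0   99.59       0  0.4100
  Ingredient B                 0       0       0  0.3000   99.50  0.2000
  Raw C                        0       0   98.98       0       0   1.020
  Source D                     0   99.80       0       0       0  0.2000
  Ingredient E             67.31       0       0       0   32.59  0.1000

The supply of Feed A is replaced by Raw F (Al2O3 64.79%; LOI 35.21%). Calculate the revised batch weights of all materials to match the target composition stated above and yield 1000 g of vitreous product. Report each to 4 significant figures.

Revised batch per 1000 g vitreous product:
  Raw F: 181.2 g
  Ingredient B: 665.5 g
  Raw C: 53.33 g
  Source D: 43.07 g
  Ingredient E: 122.8 g
Total batch = 1066 g; LOI loss = 65.88 g

Full float precision is kept from start to finish — working values are printed with 4-significant-figure rounding across the worked steps. Exactly one rounding is applied to every reported result; derived quantities, including totals, the yield, the five compositions, net glass mass, LOI, are computed starting from the weights per 1000 g of glass in full float precision as set out in problem or answer.
Target oxide masses per 1000 g vitreous product:
  ZrO2: 8.265% × 1000 = 82.65 g
  ZnO: 4.298% × 1000 = 42.98 g
  TiO2: 5.279% × 1000 = 52.79 g
  Al2O3: 11.94% × 1000 = 119.4 g
  SiO2: 70.22% × 1000 = 702.2 g
Oxide-by-oxide audit with the batch weights as given, on the stated basis (sum by sum, the targets are met within answer rounding):
  ZrO2: 122.8·0.6731 = 82.66 g (target 82.65 g)
  ZnO: 43.07·0.9980 = 42.98 g (target 42.98 g)
  TiO2: 53.33·0.9898 = 52.79 g (target 52.79 g)
  Al2O3: 181.2·0.6479 + 665.5·0.003000 = 119.4 g (target 119.4 g)
  SiO2: 665.5·0.9950 + 122.8·0.3259 = 702.2 g (target 702.2 g)
The glass-mass cross-check: batch Σ − ignition loss = 1000 g (the targets, summed, come to 1000 g; basis as stated: 1000 g — differing by rounding only).
Adding the batch up: Σ batch = 1066 g; loss to ignition Σ batch·LOI = 65.88 g; glass ÷ batch gives a yield of 93.82%.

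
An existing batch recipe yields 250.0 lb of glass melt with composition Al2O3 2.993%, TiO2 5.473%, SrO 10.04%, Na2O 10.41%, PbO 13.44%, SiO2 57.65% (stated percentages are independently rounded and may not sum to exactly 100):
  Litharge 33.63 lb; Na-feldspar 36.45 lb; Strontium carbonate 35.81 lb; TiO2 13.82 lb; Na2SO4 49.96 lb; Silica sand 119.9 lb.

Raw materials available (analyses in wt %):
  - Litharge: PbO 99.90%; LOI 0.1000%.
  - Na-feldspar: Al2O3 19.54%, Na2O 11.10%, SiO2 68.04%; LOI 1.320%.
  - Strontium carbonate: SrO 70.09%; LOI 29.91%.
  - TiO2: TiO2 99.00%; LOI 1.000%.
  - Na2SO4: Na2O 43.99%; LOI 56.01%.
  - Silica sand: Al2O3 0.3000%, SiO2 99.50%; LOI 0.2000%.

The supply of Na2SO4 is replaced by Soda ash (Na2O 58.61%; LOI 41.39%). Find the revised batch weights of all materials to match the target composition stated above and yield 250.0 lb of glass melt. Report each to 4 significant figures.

Revised batch per 250.0 lb glass melt:
  Litharge: 33.63 lb
  Na-feldspar: 36.45 lb
  Strontium carbonate: 35.81 lb
  TiO2: 13.82 lb
  Soda ash: 37.50 lb
  Silica sand: 119.9 lb
Total batch = 277.1 lb; LOI loss = 27.12 lb

Full float precision is kept end to end — the intermediate values are shown rounded to 4 significant digits in the printout. Every reported result is rounded a single time — derived quantities, which include net glass mass, ignition loss, the six compositions, yield, the totals, are rebuilt at full float precision, precisely as stated by question or answer, starting from the weights at 250.0 lb of glass.
Oxide-by-oxide targets in 250.0 lb glass melt:
  Al2O3: 2.993% × 250.0 = 7.482 lb
  TiO2: 5.473% × 250.0 = 13.68 lb
  SrO: 10.04% × 250.0 = 25.10 lb
  Na2O: 10.41% × 250.0 = 26.02 lb
  PbO: 13.44% × 250.0 = 33.60 lb
  SiO2: 57.65% × 250.0 = 144.1 lb
Sums-versus-targets review on the weights just shown, relative to the basis at hand (sum by sum, the targets are met once rounding is allowed for):
  Al2O3: 36.45·0.1954 + 119.9·0.003000 = 7.482 lb (target 7.482 lb)
  TiO2: 13.82·0.9900 = 13.68 lb (target 13.68 lb)
  SrO: 35.81·0.7009 = 25.10 lb (target 25.10 lb)
  Na2O: 36.45·0.1110 + 37.50·0.5861 = 26.02 lb (target 26.02 lb)
  PbO: 33.63·0.9990 = 33.60 lb (target 33.60 lb)
  SiO2: 36.45·0.6804 + 119.9·0.9950 = 144.1 lb (target 144.1 lb)
Auditing the glass mass value: Σ batch − LOI loss = 250.0 lb (the Σ of target masses is 250.0 lb; against the stated basis, 250.0 lb — differing by rounding only).
Whole-batch sum: Σ batch = 277.1 lb; LOI removed, Σ of batch·LOI: 27.12 lb; yield: glass divided by total = 90.21%.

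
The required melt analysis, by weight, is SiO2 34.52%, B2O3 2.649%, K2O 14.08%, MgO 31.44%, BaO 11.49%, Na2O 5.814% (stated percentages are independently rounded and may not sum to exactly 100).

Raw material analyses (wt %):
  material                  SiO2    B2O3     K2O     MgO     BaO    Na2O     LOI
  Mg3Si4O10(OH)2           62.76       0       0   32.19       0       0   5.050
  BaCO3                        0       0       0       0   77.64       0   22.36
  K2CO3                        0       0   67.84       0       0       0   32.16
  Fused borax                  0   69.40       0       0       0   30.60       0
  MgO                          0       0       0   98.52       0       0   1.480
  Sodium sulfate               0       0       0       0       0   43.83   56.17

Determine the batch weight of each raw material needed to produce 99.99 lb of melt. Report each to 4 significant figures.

Batch per 99.99 lb melt:
  Mg3Si4O10(OH)2: 55.00 lb
  BaCO3: 14.80 lb
  K2CO3: 20.75 lb
  Fused borax: 3.817 lb
  MgO: 13.94 lb
  Sodium sulfate: 10.60 lb
Total batch = 118.9 lb; LOI loss = 18.92 lb; yield = 84.09%

Each numeric step keeps full float precision through the solve; mid-chain values are shown, rounded to 4 significant figures, at each printed step. Every reported figure sees exactly one rounding. All derived quantities are computed from the weighed amounts on 99.99 lb of glass in exact precision (ignition loss, net glass mass, yield, totals, the six compositions) as quoted within problem or answer.
Oxide mass targets, per 99.99 lb melt:
  SiO2: 34.52% × 99.99 = 34.52 lb
  B2O3: 2.649% × 99.99 = 2.649 lb
  K2O: 14.08% × 99.99 = 14.08 lb
  MgO: 31.44% × 99.99 = 31.44 lb
  BaO: 11.49% × 99.99 = 11.49 lb
  Na2O: 5.814% × 99.99 = 5.813 lb
Mass-balance tally per oxide working from each reported weight, under the basis named above (target by target, the sums agree modulo rounding of the values):
  SiO2: 55.00·0.6276 = 34.52 lb (target 34.52 lb)
  B2O3: 3.817·0.6940 = 2.649 lb (target 2.649 lb)
  K2O: 20.75·0.6784 = 14.08 lb (target 14.08 lb)
  MgO: 55.00·0.3219 + 13.94·0.9852 = 31.44 lb (target 31.44 lb)
  BaO: 14.80·0.7764 = 11.49 lb (target 11.49 lb)
  Na2O: 3.817·0.3060 + 10.60·0.4383 = 5.814 lb (target 5.813 lb)
Glass mass check: whole batch net of LOI = 99.99 lb (targets for the oxides total 99.98 lb; versus the stated basis of 99.99 lb — any gap is answer rounding).
Batch grand total — Σ batch = 118.9 lb; Σ batch·LOI gives LOI loss = 18.92 lb; glass ÷ batch gives a yield of 84.09%.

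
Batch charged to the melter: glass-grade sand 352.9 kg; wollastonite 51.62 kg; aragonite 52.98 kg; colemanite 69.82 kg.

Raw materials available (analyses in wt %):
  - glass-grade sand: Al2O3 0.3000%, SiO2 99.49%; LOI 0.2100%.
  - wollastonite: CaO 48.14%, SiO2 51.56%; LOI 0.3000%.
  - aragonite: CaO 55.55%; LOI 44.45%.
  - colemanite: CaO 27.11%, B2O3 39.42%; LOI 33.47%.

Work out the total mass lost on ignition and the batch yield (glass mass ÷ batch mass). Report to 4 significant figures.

Each numeric step holds exact precision from first step to last — values along the way are displayed, with 4-significant-figure rounding, alongside each step. Every reported result is rounded exactly once. All derived quantities, including the totals, four oxide percentages, glass mass, yield, ignition loss, are rebuilt from the weighed amounts on 479.5 kg of glass at full precision as written in the question or the answer.
Ignition loss by material:
  glass-grade sand: 352.9 × 0.002100 = 0.7411 kg
  wollastonite: 51.62 × 0.003000 = 0.1549 kg
  aragonite: 52.98 × 0.4445 = 23.55 kg
  colemanite: 69.82 × 0.3347 = 23.37 kg
Total LOI = 47.81 kg
Glass = batch − LOI = 527.3 − 47.81 = 479.5 kg

LOI loss = 47.81 kg; glass = 479.5 kg; yield = 90.93%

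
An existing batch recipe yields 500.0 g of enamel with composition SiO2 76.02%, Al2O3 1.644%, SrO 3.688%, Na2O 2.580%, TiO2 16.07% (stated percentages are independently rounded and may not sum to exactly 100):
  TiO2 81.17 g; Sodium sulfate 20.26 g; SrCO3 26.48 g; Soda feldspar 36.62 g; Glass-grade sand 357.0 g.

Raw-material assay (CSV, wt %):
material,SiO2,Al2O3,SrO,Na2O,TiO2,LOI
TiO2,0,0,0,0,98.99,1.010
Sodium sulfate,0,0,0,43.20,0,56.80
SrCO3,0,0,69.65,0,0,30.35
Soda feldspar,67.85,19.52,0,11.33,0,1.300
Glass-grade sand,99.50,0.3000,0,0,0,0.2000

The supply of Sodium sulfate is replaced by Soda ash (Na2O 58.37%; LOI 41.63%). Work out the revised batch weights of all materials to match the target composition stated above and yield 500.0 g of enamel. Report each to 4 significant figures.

Revised batch per 500.0 g enamel:
  TiO2: 81.17 g
  Soda ash: 14.99 g
  SrCO3: 26.48 g
  Soda feldspar: 36.62 g
  Glass-grade sand: 357.0 g
Total batch = 516.3 g; LOI loss = 16.29 g

Intermediates appear with 4-significant-digit rounding between the steps. The working math maintains full float precision in all steps — every reported number is rounded exactly once. Derived quantities, which include ignition loss, yield, totals, five oxide percentages, net glass mass, are rebuilt in full precision, as quoted within the problem or answer text, starting from the weights at 500.0 g of glass.
Target masses of each oxide per 500.0 g enamel:
  SiO2: 76.02% × 500.0 = 380.1 g
  Al2O3: 1.644% × 500.0 = 8.220 g
  SrO: 3.688% × 500.0 = 18.44 g
  Na2O: 2.580% × 500.0 = 12.90 g
  TiO2: 16.07% × 500.0 = 80.35 g
Mass-balance tally per oxide with the batch weights as given, versus the basis set out (every target is met by its sum given rounding of the digits):
  SiO2: 36.62·0.6785 + 357.0·0.9950 = 380.1 g (target 380.1 g)
  Al2O3: 36.62·0.1952 + 357.0·0.003000 = 8.219 g (target 8.220 g)
  SrO: 26.48·0.6965 = 18.44 g (target 18.44 g)
  Na2O: 14.99·0.5837 + 36.62·0.1133 = 12.90 g (target 12.90 g)
  TiO2: 81.17·0.9899 = 80.35 g (target 80.35 g)
Glass-mass closure: whole batch net of LOI = 500.0 g (summing oxide targets gives 500.0 g; versus the stated basis of 500.0 g — deltas are rounding alone).
Total batch = Σ batch = 516.3 g; loss to ignition Σ batch·LOI = 16.29 g; glass ÷ batch gives a yield of 96.85%.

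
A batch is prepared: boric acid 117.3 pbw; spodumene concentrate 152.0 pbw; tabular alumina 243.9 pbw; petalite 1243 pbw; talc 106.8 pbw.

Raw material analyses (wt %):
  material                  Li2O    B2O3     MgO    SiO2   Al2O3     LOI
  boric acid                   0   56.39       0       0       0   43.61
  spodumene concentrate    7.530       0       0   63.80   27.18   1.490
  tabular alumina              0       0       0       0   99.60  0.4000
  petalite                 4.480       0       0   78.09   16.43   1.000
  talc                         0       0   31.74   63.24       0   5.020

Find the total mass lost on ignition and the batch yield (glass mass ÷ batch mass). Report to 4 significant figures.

LOI loss = 72.19 pbw; glass = 1791 pbw; yield = 96.13%

Exact precision is held in all steps. Working values appear with 4-significant-figure rounding on the page. Every reported result takes exactly one rounding. All derived quantities are re-derived at full precision (the totals, the yield, LOI, five oxide percentages, glass mass) starting from the weights on 1791 pbw of glass as quoted within problem or answer.
LOI of each material in turn:
  boric acid: 117.3 × 0.4361 = 51.15 pbw
  spodumene concentrate: 152.0 × 0.01490 = 2.265 pbw
  tabular alumina: 243.9 × 0.004000 = 0.9756 pbw
  petalite: 1243 × 0.01000 = 12.43 pbw
  talc: 106.8 × 0.05020 = 5.361 pbw
Total LOI = 72.19 pbw
Glass = batch − LOI = 1863 − 72.19 = 1791 pbw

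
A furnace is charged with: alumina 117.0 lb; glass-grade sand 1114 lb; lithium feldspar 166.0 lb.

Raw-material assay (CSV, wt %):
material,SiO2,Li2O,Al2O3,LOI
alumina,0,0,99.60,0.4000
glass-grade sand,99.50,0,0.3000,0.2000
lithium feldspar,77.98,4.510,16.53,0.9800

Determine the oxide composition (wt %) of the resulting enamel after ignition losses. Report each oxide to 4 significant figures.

Glass mass = 1393 lb (batch 1397 − LOI 4.323).
Composition: SiO2 88.88%, Li2O 0.5376%, Al2O3 10.58%

The whole derivation carries full precision at every stage. Mid-chain values are rounded to four significant figures wherever printed — each reported number is rounded a single time — derived quantities, including totals, three oxide percentages, yield, ignition loss, net glass mass, are computed starting from the weights on 1393 lb of glass at full precision exactly as shown in question or answer.
Delivered oxide masses:
  SiO2: 1114·0.9950 + 166.0·0.7798 = 1238 lb
  Li2O: 166.0·0.04510 = 7.487 lb
  Al2O3: 117.0·0.9960 + 1114·0.003000 + 166.0·0.1653 = 147.3 lb
LOI: 117.0·0.004000 + 1114·0.002000 + 166.0·0.009800 = 4.323 lb
Net of LOI, the glass mass = 1397 − 4.323 = 1393 lb (= the summed oxide contributions)
each wt % is 100 × oxide ÷ glass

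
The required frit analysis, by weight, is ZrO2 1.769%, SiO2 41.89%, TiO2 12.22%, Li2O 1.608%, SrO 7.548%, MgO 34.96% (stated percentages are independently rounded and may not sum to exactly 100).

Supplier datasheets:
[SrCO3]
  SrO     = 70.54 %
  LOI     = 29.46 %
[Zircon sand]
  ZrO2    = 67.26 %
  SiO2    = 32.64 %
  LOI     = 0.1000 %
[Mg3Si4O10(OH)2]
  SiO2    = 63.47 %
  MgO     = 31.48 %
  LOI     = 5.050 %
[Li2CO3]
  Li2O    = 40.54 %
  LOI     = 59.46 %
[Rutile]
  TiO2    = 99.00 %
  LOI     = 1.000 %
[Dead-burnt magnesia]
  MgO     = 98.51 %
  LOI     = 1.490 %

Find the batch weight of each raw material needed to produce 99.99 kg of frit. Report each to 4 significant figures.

Batch per 99.99 kg frit:
  SrCO3: 10.70 kg
  Zircon sand: 2.630 kg
  Mg3Si4O10(OH)2: 64.64 kg
  Li2CO3: 3.966 kg
  Rutile: 12.34 kg
  Dead-burnt magnesia: 14.83 kg
Total batch = 109.1 kg; LOI loss = 9.122 kg; yield = 91.64%

Full precision is carried from first step to last. Values along the way are displayed, rounded to 4 significant figures, in the printout. A single rounding finalizes every reported value; all derived quantities, including totals, glass mass, six oxide percentages, ignition loss, the yield, are carried from the batch weights for 99.99 kg of glass at full float precision, as quoted within the problem or the answer.
The oxide mass targets at 99.99 kg frit:
  ZrO2: 1.769% × 99.99 = 1.769 kg
  SiO2: 41.89% × 99.99 = 41.89 kg
  TiO2: 12.22% × 99.99 = 12.22 kg
  Li2O: 1.608% × 99.99 = 1.608 kg
  SrO: 7.548% × 99.99 = 7.547 kg
  MgO: 34.96% × 99.99 = 34.96 kg
Sums-versus-targets review with the batch weights as given, under the basis named above (each sum matches its target mass net of answer rounding effects):
  ZrO2: 2.630·0.6726 = 1.769 kg (target 1.769 kg)
  SiO2: 2.630·0.3264 + 64.64·0.6347 = 41.89 kg (target 41.89 kg)
  TiO2: 12.34·0.9900 = 12.22 kg (target 12.22 kg)
  Li2O: 3.966·0.4054 = 1.608 kg (target 1.608 kg)
  SrO: 10.70·0.7054 = 7.548 kg (target 7.547 kg)
  MgO: 64.64·0.3148 + 14.83·0.9851 = 34.96 kg (target 34.96 kg)
The glass-mass cross-check: Σ batch − LOI loss = 99.98 kg (per-oxide target masses sum to 99.99 kg; the stated basis being 99.99 kg — deltas are rounding alone).
Batch total: Σ batch = 109.1 kg; loss to ignition Σ batch·LOI = 9.122 kg; yield: glass divided by total = 91.64%.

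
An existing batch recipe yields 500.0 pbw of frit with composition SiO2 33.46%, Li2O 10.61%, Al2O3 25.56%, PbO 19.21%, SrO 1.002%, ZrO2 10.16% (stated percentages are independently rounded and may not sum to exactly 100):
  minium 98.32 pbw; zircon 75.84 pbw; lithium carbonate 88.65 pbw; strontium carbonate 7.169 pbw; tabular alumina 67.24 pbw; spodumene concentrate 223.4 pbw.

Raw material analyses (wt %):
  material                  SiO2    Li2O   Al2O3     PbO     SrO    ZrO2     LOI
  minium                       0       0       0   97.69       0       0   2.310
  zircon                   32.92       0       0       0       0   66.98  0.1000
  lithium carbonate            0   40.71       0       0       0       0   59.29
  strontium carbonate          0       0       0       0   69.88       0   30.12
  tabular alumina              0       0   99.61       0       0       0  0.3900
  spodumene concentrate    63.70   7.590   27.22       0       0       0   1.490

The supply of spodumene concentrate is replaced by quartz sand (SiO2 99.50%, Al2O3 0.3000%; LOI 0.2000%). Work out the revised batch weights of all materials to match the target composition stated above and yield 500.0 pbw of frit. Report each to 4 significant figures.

Intermediates are printed with 4-significant-figure rounding as written; all internal work holds exact precision from first step to last. A single rounding completes every reported result; all derived quantities are rebuilt at full float precision (LOI, yield, the six compositions, glass mass, totals) starting from the weights on 500.0 pbw of glass, as written in either problem or answer.
Target masses of each oxide per 500.0 pbw frit:
  SiO2: 33.46% × 500.0 = 167.3 pbw
  Li2O: 10.61% × 500.0 = 53.05 pbw
  Al2O3: 25.56% × 500.0 = 127.8 pbw
  PbO: 19.21% × 500.0 = 96.05 pbw
  SrO: 1.002% × 500.0 = 5.010 pbw
  ZrO2: 10.16% × 500.0 = 50.80 pbw
Balance tally, oxide-wise, given the weights on record, per the basis as stated (sum by sum, the targets are met once rounding is allowed for):
  SiO2: 75.84·0.3292 + 143.0·0.9950 = 167.3 pbw (target 167.3 pbw)
  Li2O: 130.3·0.4071 = 53.05 pbw (target 53.05 pbw)
  Al2O3: 127.9·0.9961 + 143.0·0.003000 = 127.8 pbw (target 127.8 pbw)
  PbO: 98.32·0.9769 = 96.05 pbw (target 96.05 pbw)
  SrO: 7.169·0.6988 = 5.010 pbw (target 5.010 pbw)
  ZrO2: 75.84·0.6698 = 50.80 pbw (target 50.80 pbw)
Glass-mass bookkeeping: total batch − LOI = 500.0 pbw (the Σ of target masses is 500.0 pbw; with the basis standing at 500.0 pbw — gaps are rounding artifacts).
Batch grand total — Σ batch = 582.5 pbw; LOI removed, Σ of batch·LOI: 82.55 pbw; the yield ratio, glass ÷ batch: 85.83%.

Revised batch per 500.0 pbw frit:
  minium: 98.32 pbw
  zircon: 75.84 pbw
  lithium carbonate: 130.3 pbw
  strontium carbonate: 7.169 pbw
  tabular alumina: 127.9 pbw
  quartz sand: 143.0 pbw
Total batch = 582.5 pbw; LOI loss = 82.55 pbw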